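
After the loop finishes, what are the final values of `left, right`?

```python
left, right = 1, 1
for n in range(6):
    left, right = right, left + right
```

Let's trace through this code step by step.

Initialize: left = 1
Initialize: right = 1
Entering loop: for n in range(6):
After iteration 1: n = 0, left = 1, right = 2
After iteration 2: n = 1, left = 2, right = 3
After iteration 3: n = 2, left = 3, right = 5
After iteration 4: n = 3, left = 5, right = 8
After iteration 5: n = 4, left = 8, right = 13
After iteration 6: n = 5, left = 13, right = 21
Loop ends.

Final answer: 13, 21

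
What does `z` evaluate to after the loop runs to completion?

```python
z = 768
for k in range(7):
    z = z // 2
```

Let's trace through this code step by step.

Initialize: z = 768
Entering loop: for k in range(7):
After iteration 1: k = 0, z = 384
After iteration 2: k = 1, z = 192
After iteration 3: k = 2, z = 96
After iteration 4: k = 3, z = 48
After iteration 5: k = 4, z = 24
After iteration 6: k = 5, z = 12
After iteration 7: k = 6, z = 6
Loop ends.

Final answer: 6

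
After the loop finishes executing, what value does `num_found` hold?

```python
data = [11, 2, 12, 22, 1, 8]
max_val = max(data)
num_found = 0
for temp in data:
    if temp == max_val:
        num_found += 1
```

Let's trace through this code step by step.

Initialize: data = [11, 2, 12, 22, 1, 8]
Initialize: max_val = 22
Initialize: num_found = 0
Entering loop: for temp in data:
After iteration 1: temp = 11, num_found = 0
After iteration 2: temp = 2, num_found = 0
After iteration 3: temp = 12, num_found = 0
After iteration 4: temp = 22, num_found = 1
After iteration 5: temp = 1, num_found = 1
After iteration 6: temp = 8, num_found = 1
Loop ends.

Final answer: 1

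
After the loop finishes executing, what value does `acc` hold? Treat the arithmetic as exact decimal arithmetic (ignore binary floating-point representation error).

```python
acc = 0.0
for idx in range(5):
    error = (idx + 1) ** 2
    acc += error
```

Let's trace through this code step by step.

Initialize: acc = 0.0
Entering loop: for idx in range(5):
After iteration 1: idx = 0, acc = 1.0, error = 1
After iteration 2: idx = 1, acc = 5.0, error = 4
After iteration 3: idx = 2, acc = 14.0, error = 9
After iteration 4: idx = 3, acc = 30.0, error = 16
After iteration 5: idx = 4, acc = 55.0, error = 25
Loop ends.

Final answer: 55.0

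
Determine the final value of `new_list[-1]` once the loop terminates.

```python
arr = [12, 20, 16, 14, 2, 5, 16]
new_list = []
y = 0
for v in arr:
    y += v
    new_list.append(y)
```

Let's trace through this code step by step.

Initialize: arr = [12, 20, 16, 14, 2, 5, 16]
Initialize: new_list = []
Initialize: y = 0
Entering loop: for v in arr:
After iteration 1: v = 12, new_list = [12], y = 12
After iteration 2: v = 20, new_list = [12, 32], y = 32
After iteration 3: v = 16, new_list = [12, 32, 48], y = 48
After iteration 4: v = 14, new_list = [12, 32, 48, 62], y = 62
After iteration 5: v = 2, new_list = [12, 32, 48, 62, 64], y = 64
After iteration 6: v = 5, new_list = [12, 32, 48, 62, 64, 69], y = 69
After iteration 7: v = 16, new_list = [12, 32, 48, 62, 64, 69, 85], y = 85
Loop ends.
new_list[-1] = 85

Final answer: 85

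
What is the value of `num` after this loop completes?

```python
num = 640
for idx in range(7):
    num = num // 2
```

Let's trace through this code step by step.

Initialize: num = 640
Entering loop: for idx in range(7):
After iteration 1: idx = 0, num = 320
After iteration 2: idx = 1, num = 160
After iteration 3: idx = 2, num = 80
After iteration 4: idx = 3, num = 40
After iteration 5: idx = 4, num = 20
After iteration 6: idx = 5, num = 10
After iteration 7: idx = 6, num = 5
Loop ends.

Final answer: 5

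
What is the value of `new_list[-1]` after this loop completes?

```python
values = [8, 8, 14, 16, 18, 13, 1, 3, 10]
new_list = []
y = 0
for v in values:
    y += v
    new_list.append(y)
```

Let's trace through this code step by step.

Initialize: values = [8, 8, 14, 16, 18, 13, 1, 3, 10]
Initialize: new_list = []
Initialize: y = 0
Entering loop: for v in values:
After iteration 1: v = 8, new_list = [8], y = 8
After iteration 2: v = 8, new_list = [8, 16], y = 16
After iteration 3: v = 14, new_list = [8, 16, 30], y = 30
After iteration 4: v = 16, new_list = [8, 16, 30, 46], y = 46
After iteration 5: v = 18, new_list = [8, 16, 30, 46, 64], y = 64
After iteration 6: v = 13, new_list = [8, 16, 30, 46, 64, 77], y = 77
After iteration 7: v = 1, new_list = [8, 16, 30, 46, 64, 77, 78], y = 78
After iteration 8: v = 3, new_list = [8, 16, 30, 46, 64, 77, 78, 81], y = 81
After iteration 9: v = 10, new_list = [8, 16, 30, 46, 64, 77, 78, 81, 91], y = 91
Loop ends.
new_list[-1] = 91

Final answer: 91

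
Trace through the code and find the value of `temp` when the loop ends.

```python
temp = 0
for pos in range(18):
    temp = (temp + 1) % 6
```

Let's trace through this code step by step.

Initialize: temp = 0
Entering loop: for pos in range(18):
After iteration 1: pos = 0, temp = 1
After iteration 2: pos = 1, temp = 2
After iteration 3: pos = 2, temp = 3
After iteration 4: pos = 3, temp = 4
After iteration 5: pos = 4, temp = 5
After iteration 6: pos = 5, temp = 0
After iteration 7: pos = 6, temp = 1
After iteration 8: pos = 7, temp = 2
After iteration 9: pos = 8, temp = 3
After iteration 10: pos = 9, temp = 4
After iteration 11: pos = 10, temp = 5
After iteration 12: pos = 11, temp = 0
After iteration 13: pos = 12, temp = 1
After iteration 14: pos = 13, temp = 2
After iteration 15: pos = 14, temp = 3
After iteration 16: pos = 15, temp = 4
After iteration 17: pos = 16, temp = 5
After iteration 18: pos = 17, temp = 0
Loop ends.

Final answer: 0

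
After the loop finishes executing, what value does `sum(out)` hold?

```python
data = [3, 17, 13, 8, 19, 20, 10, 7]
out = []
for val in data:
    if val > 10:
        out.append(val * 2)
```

Let's trace through this code step by step.

Initialize: data = [3, 17, 13, 8, 19, 20, 10, 7]
Initialize: out = []
Entering loop: for val in data:
After iteration 1: val = 3, out = []
After iteration 2: val = 17, out = [34]
After iteration 3: val = 13, out = [34, 26]
After iteration 4: val = 8, out = [34, 26]
After iteration 5: val = 19, out = [34, 26, 38]
After iteration 6: val = 20, out = [34, 26, 38, 40]
After iteration 7: val = 10, out = [34, 26, 38, 40]
After iteration 8: val = 7, out = [34, 26, 38, 40]
Loop ends.
sum(out) = 138

Final answer: 138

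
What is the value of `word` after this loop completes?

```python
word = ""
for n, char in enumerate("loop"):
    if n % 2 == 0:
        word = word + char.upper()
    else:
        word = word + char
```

Let's trace through this code step by step.

Initialize: word = ''
Entering loop: for n, char in enumerate("loop"):
After iteration 1: n = 0, char = 'l', word = 'L'
After iteration 2: n = 1, char = 'o', word = 'Lo'
After iteration 3: n = 2, char = 'o', word = 'LoO'
After iteration 4: n = 3, char = 'p', word = 'LoOp'
Loop ends.

Final answer: 'LoOp'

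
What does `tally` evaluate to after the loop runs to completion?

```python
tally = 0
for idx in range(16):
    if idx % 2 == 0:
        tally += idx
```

Let's trace through this code step by step.

Initialize: tally = 0
Entering loop: for idx in range(16):
After iteration 1: idx = 0, tally = 0
After iteration 2: idx = 1, tally = 0
After iteration 3: idx = 2, tally = 2
After iteration 4: idx = 3, tally = 2
After iteration 5: idx = 4, tally = 6
After iteration 6: idx = 5, tally = 6
After iteration 7: idx = 6, tally = 12
After iteration 8: idx = 7, tally = 12
After iteration 9: idx = 8, tally = 20
After iteration 10: idx = 9, tally = 20
After iteration 11: idx = 10, tally = 30
After iteration 12: idx = 11, tally = 30
After iteration 13: idx = 12, tally = 42
After iteration 14: idx = 13, tally = 42
After iteration 15: idx = 14, tally = 56
After iteration 16: idx = 15, tally = 56
Loop ends.

Final answer: 56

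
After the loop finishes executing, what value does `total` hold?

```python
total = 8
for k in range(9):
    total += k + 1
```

Let's trace through this code step by step.

Initialize: total = 8
Entering loop: for k in range(9):
After iteration 1: k = 0, total = 9
After iteration 2: k = 1, total = 11
After iteration 3: k = 2, total = 14
After iteration 4: k = 3, total = 18
After iteration 5: k = 4, total = 23
After iteration 6: k = 5, total = 29
After iteration 7: k = 6, total = 36
After iteration 8: k = 7, total = 44
After iteration 9: k = 8, total = 53
Loop ends.

Final answer: 53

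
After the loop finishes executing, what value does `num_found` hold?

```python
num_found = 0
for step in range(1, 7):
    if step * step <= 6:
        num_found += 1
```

Let's trace through this code step by step.

Initialize: num_found = 0
Entering loop: for step in range(1, 7):
After iteration 1: step = 1, num_found = 1
After iteration 2: step = 2, num_found = 2
After iteration 3: step = 3, num_found = 2
After iteration 4: step = 4, num_found = 2
After iteration 5: step = 5, num_found = 2
After iteration 6: step = 6, num_found = 2
Loop ends.

Final answer: 2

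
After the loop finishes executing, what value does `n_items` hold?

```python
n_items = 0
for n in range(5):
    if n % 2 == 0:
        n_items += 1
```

Let's trace through this code step by step.

Initialize: n_items = 0
Entering loop: for n in range(5):
After iteration 1: n = 0, n_items = 1
After iteration 2: n = 1, n_items = 1
After iteration 3: n = 2, n_items = 2
After iteration 4: n = 3, n_items = 2
After iteration 5: n = 4, n_items = 3
Loop ends.

Final answer: 3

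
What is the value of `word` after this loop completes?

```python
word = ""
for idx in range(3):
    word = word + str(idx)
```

Let's trace through this code step by step.

Initialize: word = ''
Entering loop: for idx in range(3):
After iteration 1: idx = 0, word = '0'
After iteration 2: idx = 1, word = '01'
After iteration 3: idx = 2, word = '012'
Loop ends.

Final answer: '012'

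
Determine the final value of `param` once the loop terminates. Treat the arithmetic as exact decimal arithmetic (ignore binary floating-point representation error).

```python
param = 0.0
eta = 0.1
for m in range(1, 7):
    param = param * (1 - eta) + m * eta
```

Let's trace through this code step by step.

Initialize: param = 0.0
Initialize: eta = 0.1
Entering loop: for m in range(1, 7):
After iteration 1: m = 1, param = 0.1
After iteration 2: m = 2, param = 0.29
After iteration 3: m = 3, param = 0.561
After iteration 4: m = 4, param = 0.9049
After iteration 5: m = 5, param = 1.31441
After iteration 6: m = 6, param = 1.782969
Loop ends.

Final answer: 1.782969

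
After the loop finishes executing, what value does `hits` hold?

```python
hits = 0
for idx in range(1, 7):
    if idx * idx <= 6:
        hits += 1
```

Let's trace through this code step by step.

Initialize: hits = 0
Entering loop: for idx in range(1, 7):
After iteration 1: idx = 1, hits = 1
After iteration 2: idx = 2, hits = 2
After iteration 3: idx = 3, hits = 2
After iteration 4: idx = 4, hits = 2
After iteration 5: idx = 5, hits = 2
After iteration 6: idx = 6, hits = 2
Loop ends.

Final answer: 2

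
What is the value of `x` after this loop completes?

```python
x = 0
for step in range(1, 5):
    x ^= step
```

Let's trace through this code step by step.

Initialize: x = 0
Entering loop: for step in range(1, 5):
After iteration 1: step = 1, x = 1
After iteration 2: step = 2, x = 3
After iteration 3: step = 3, x = 0
After iteration 4: step = 4, x = 4
Loop ends.

Final answer: 4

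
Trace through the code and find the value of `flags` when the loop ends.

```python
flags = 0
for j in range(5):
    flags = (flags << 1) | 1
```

Let's trace through this code step by step.

Initialize: flags = 0
Entering loop: for j in range(5):
After iteration 1: j = 0, flags = 1
After iteration 2: j = 1, flags = 3
After iteration 3: j = 2, flags = 7
After iteration 4: j = 3, flags = 15
After iteration 5: j = 4, flags = 31
Loop ends.

Final answer: 31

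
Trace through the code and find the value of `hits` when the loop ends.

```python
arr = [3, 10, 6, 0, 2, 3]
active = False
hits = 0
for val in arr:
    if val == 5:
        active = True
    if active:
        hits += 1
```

Let's trace through this code step by step.

Initialize: arr = [3, 10, 6, 0, 2, 3]
Initialize: active = False
Initialize: hits = 0
Entering loop: for val in arr:
After iteration 1: val = 3, hits = 0
After iteration 2: val = 10, hits = 0
After iteration 3: val = 6, hits = 0
After iteration 4: val = 0, hits = 0
After iteration 5: val = 2, hits = 0
After iteration 6: val = 3, hits = 0
Loop ends.

Final answer: 0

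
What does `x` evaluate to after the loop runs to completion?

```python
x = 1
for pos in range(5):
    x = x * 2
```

Let's trace through this code step by step.

Initialize: x = 1
Entering loop: for pos in range(5):
After iteration 1: pos = 0, x = 2
After iteration 2: pos = 1, x = 4
After iteration 3: pos = 2, x = 8
After iteration 4: pos = 3, x = 16
After iteration 5: pos = 4, x = 32
Loop ends.

Final answer: 32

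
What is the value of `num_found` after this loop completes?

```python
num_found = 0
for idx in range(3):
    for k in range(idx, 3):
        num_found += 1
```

Let's trace through this code step by step.

Initialize: num_found = 0
Entering loop: for idx in range(3):
After iteration 1: idx = 0, num_found = 3
After iteration 2: idx = 1, num_found = 5
After iteration 3: idx = 2, num_found = 6
Loop ends.

Final answer: 6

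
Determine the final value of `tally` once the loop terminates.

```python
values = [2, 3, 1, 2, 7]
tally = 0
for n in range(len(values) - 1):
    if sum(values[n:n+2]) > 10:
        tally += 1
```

Let's trace through this code step by step.

Initialize: values = [2, 3, 1, 2, 7]
Initialize: tally = 0
Entering loop: for n in range(len(values) - 1):
After iteration 1: n = 0, tally = 0
After iteration 2: n = 1, tally = 0
After iteration 3: n = 2, tally = 0
After iteration 4: n = 3, tally = 0
Loop ends.

Final answer: 0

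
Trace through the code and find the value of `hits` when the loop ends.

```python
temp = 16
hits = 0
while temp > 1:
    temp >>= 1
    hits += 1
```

Let's trace through this code step by step.

Initialize: temp = 16
Initialize: hits = 0
Entering loop: while temp > 1:
After iteration 1: temp = 8, hits = 1
After iteration 2: temp = 4, hits = 2
After iteration 3: temp = 2, hits = 3
After iteration 4: temp = 1, hits = 4
Loop ends.

Final answer: 4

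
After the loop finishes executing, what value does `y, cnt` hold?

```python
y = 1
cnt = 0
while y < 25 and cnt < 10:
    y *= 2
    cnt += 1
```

Let's trace through this code step by step.

Initialize: y = 1
Initialize: cnt = 0
Entering loop: while y < 25 and cnt < 10:
After iteration 1: y = 2, cnt = 1
After iteration 2: y = 4, cnt = 2
After iteration 3: y = 8, cnt = 3
After iteration 4: y = 16, cnt = 4
After iteration 5: y = 32, cnt = 5
Loop ends.

Final answer: 32, 5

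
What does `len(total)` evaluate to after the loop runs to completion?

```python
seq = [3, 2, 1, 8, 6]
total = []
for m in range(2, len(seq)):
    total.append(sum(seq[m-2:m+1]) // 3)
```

Let's trace through this code step by step.

Initialize: seq = [3, 2, 1, 8, 6]
Initialize: total = []
Entering loop: for m in range(2, len(seq)):
After iteration 1: m = 2, total = [2]
After iteration 2: m = 3, total = [2, 3]
After iteration 3: m = 4, total = [2, 3, 5]
Loop ends.
len(total) = 3

Final answer: 3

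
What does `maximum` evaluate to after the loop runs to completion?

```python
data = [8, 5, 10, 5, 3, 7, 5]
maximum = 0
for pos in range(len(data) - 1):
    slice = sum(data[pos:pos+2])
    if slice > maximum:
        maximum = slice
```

Let's trace through this code step by step.

Initialize: data = [8, 5, 10, 5, 3, 7, 5]
Initialize: maximum = 0
Entering loop: for pos in range(len(data) - 1):
After iteration 1: pos = 0, maximum = 13, slice = 13
After iteration 2: pos = 1, maximum = 15, slice = 15
After iteration 3: pos = 2, maximum = 15, slice = 15
After iteration 4: pos = 3, maximum = 15, slice = 8
After iteration 5: pos = 4, maximum = 15, slice = 10
After iteration 6: pos = 5, maximum = 15, slice = 12
Loop ends.

Final answer: 15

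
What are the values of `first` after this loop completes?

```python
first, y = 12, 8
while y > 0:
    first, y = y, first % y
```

Let's trace through this code step by step.

Initialize: first = 12
Initialize: y = 8
Entering loop: while y > 0:
After iteration 1: first = 8, y = 4
After iteration 2: first = 4, y = 0
Loop ends.

Final answer: 4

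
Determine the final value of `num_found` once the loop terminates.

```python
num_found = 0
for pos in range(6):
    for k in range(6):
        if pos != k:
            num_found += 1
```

Let's trace through this code step by step.

Initialize: num_found = 0
Entering loop: for pos in range(6):
After iteration 1: pos = 0, num_found = 5
After iteration 2: pos = 1, num_found = 10
After iteration 3: pos = 2, num_found = 15
After iteration 4: pos = 3, num_found = 20
After iteration 5: pos = 4, num_found = 25
After iteration 6: pos = 5, num_found = 30
Loop ends.

Final answer: 30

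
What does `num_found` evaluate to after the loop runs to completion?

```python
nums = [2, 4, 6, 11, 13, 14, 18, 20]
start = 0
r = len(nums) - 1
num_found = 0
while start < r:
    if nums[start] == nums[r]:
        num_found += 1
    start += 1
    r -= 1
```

Let's trace through this code step by step.

Initialize: nums = [2, 4, 6, 11, 13, 14, 18, 20]
Initialize: start = 0
Initialize: r = 7
Initialize: num_found = 0
Entering loop: while start < r:
After iteration 1: start = 1, r = 6, num_found = 0
After iteration 2: start = 2, r = 5, num_found = 0
After iteration 3: start = 3, r = 4, num_found = 0
After iteration 4: start = 4, r = 3, num_found = 0
Loop ends.

Final answer: 0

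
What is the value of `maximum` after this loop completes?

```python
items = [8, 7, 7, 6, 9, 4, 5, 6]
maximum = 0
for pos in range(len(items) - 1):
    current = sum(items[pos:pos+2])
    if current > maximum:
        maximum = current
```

Let's trace through this code step by step.

Initialize: items = [8, 7, 7, 6, 9, 4, 5, 6]
Initialize: maximum = 0
Entering loop: for pos in range(len(items) - 1):
After iteration 1: pos = 0, maximum = 15, current = 15
After iteration 2: pos = 1, maximum = 15, current = 14
After iteration 3: pos = 2, maximum = 15, current = 13
After iteration 4: pos = 3, maximum = 15, current = 15
After iteration 5: pos = 4, maximum = 15, current = 13
After iteration 6: pos = 5, maximum = 15, current = 9
After iteration 7: pos = 6, maximum = 15, current = 11
Loop ends.

Final answer: 15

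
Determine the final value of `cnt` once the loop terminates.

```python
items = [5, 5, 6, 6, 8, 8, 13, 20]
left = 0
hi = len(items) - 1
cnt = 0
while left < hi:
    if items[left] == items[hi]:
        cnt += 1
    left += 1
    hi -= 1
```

Let's trace through this code step by step.

Initialize: items = [5, 5, 6, 6, 8, 8, 13, 20]
Initialize: left = 0
Initialize: hi = 7
Initialize: cnt = 0
Entering loop: while left < hi:
After iteration 1: left = 1, hi = 6, cnt = 0
After iteration 2: left = 2, hi = 5, cnt = 0
After iteration 3: left = 3, hi = 4, cnt = 0
After iteration 4: left = 4, hi = 3, cnt = 0
Loop ends.

Final answer: 0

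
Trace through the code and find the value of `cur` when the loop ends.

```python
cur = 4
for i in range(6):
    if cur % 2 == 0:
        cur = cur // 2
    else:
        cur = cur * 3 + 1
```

Let's trace through this code step by step.

Initialize: cur = 4
Entering loop: for i in range(6):
After iteration 1: i = 0, cur = 2
After iteration 2: i = 1, cur = 1
After iteration 3: i = 2, cur = 4
After iteration 4: i = 3, cur = 2
After iteration 5: i = 4, cur = 1
After iteration 6: i = 5, cur = 4
Loop ends.

Final answer: 4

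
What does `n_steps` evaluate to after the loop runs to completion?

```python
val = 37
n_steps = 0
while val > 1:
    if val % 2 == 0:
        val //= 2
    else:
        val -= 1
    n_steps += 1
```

Let's trace through this code step by step.

Initialize: val = 37
Initialize: n_steps = 0
Entering loop: while val > 1:
After iteration 1: val = 36, n_steps = 1
After iteration 2: val = 18, n_steps = 2
After iteration 3: val = 9, n_steps = 3
After iteration 4: val = 8, n_steps = 4
After iteration 5: val = 4, n_steps = 5
After iteration 6: val = 2, n_steps = 6
After iteration 7: val = 1, n_steps = 7
Loop ends.

Final answer: 7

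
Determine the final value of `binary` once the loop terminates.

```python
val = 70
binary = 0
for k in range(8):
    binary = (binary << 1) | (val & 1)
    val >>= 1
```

Let's trace through this code step by step.

Initialize: val = 70
Initialize: binary = 0
Entering loop: for k in range(8):
After iteration 1: k = 0, val = 35, binary = 0
After iteration 2: k = 1, val = 17, binary = 1
After iteration 3: k = 2, val = 8, binary = 3
After iteration 4: k = 3, val = 4, binary = 6
After iteration 5: k = 4, val = 2, binary = 12
After iteration 6: k = 5, val = 1, binary = 24
After iteration 7: k = 6, val = 0, binary = 49
After iteration 8: k = 7, val = 0, binary = 98
Loop ends.

Final answer: 98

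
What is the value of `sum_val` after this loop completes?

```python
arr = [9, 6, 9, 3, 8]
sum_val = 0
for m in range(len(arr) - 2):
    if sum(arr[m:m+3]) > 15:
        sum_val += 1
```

Let's trace through this code step by step.

Initialize: arr = [9, 6, 9, 3, 8]
Initialize: sum_val = 0
Entering loop: for m in range(len(arr) - 2):
After iteration 1: m = 0, sum_val = 1
After iteration 2: m = 1, sum_val = 2
After iteration 3: m = 2, sum_val = 3
Loop ends.

Final answer: 3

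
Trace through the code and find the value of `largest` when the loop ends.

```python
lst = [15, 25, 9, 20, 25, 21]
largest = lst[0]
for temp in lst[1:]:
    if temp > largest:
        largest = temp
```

Let's trace through this code step by step.

Initialize: lst = [15, 25, 9, 20, 25, 21]
Initialize: largest = 15
Entering loop: for temp in lst[1:]:
After iteration 1: temp = 25, largest = 25
After iteration 2: temp = 9, largest = 25
After iteration 3: temp = 20, largest = 25
After iteration 4: temp = 25, largest = 25
After iteration 5: temp = 21, largest = 25
Loop ends.

Final answer: 25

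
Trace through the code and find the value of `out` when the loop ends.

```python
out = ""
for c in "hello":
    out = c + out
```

Let's trace through this code step by step.

Initialize: out = ''
Entering loop: for c in "hello":
After iteration 1: c = 'h', out = 'h'
After iteration 2: c = 'e', out = 'eh'
After iteration 3: c = 'l', out = 'leh'
After iteration 4: c = 'l', out = 'lleh'
After iteration 5: c = 'o', out = 'olleh'
Loop ends.

Final answer: 'olleh'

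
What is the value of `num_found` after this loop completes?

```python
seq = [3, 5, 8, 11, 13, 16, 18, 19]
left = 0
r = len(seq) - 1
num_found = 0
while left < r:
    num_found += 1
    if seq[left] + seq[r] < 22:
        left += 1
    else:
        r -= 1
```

Let's trace through this code step by step.

Initialize: seq = [3, 5, 8, 11, 13, 16, 18, 19]
Initialize: left = 0
Initialize: r = 7
Initialize: num_found = 0
Entering loop: while left < r:
After iteration 1: left = 0, r = 6, num_found = 1
After iteration 2: left = 1, r = 6, num_found = 2
After iteration 3: left = 1, r = 5, num_found = 3
After iteration 4: left = 2, r = 5, num_found = 4
After iteration 5: left = 2, r = 4, num_found = 5
After iteration 6: left = 3, r = 4, num_found = 6
After iteration 7: left = 3, r = 3, num_found = 7
Loop ends.

Final answer: 7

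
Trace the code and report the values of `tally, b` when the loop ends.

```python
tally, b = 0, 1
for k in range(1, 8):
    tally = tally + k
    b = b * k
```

Let's trace through this code step by step.

Initialize: tally = 0
Initialize: b = 1
Entering loop: for k in range(1, 8):
After iteration 1: k = 1, tally = 1, b = 1
After iteration 2: k = 2, tally = 3, b = 2
After iteration 3: k = 3, tally = 6, b = 6
After iteration 4: k = 4, tally = 10, b = 24
After iteration 5: k = 5, tally = 15, b = 120
After iteration 6: k = 6, tally = 21, b = 720
After iteration 7: k = 7, tally = 28, b = 5040
Loop ends.

Final answer: 28, 5040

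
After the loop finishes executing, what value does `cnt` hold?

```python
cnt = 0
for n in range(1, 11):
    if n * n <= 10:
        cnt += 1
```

Let's trace through this code step by step.

Initialize: cnt = 0
Entering loop: for n in range(1, 11):
After iteration 1: n = 1, cnt = 1
After iteration 2: n = 2, cnt = 2
After iteration 3: n = 3, cnt = 3
After iteration 4: n = 4, cnt = 3
After iteration 5: n = 5, cnt = 3
After iteration 6: n = 6, cnt = 3
After iteration 7: n = 7, cnt = 3
After iteration 8: n = 8, cnt = 3
After iteration 9: n = 9, cnt = 3
After iteration 10: n = 10, cnt = 3
Loop ends.

Final answer: 3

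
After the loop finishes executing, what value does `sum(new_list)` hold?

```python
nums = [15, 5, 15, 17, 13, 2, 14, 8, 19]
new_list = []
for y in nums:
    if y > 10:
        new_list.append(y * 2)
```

Let's trace through this code step by step.

Initialize: nums = [15, 5, 15, 17, 13, 2, 14, 8, 19]
Initialize: new_list = []
Entering loop: for y in nums:
After iteration 1: y = 15, new_list = [30]
After iteration 2: y = 5, new_list = [30]
After iteration 3: y = 15, new_list = [30, 30]
After iteration 4: y = 17, new_list = [30, 30, 34]
After iteration 5: y = 13, new_list = [30, 30, 34, 26]
After iteration 6: y = 2, new_list = [30, 30, 34, 26]
After iteration 7: y = 14, new_list = [30, 30, 34, 26, 28]
After iteration 8: y = 8, new_list = [30, 30, 34, 26, 28]
After iteration 9: y = 19, new_list = [30, 30, 34, 26, 28, 38]
Loop ends.
sum(new_list) = 186

Final answer: 186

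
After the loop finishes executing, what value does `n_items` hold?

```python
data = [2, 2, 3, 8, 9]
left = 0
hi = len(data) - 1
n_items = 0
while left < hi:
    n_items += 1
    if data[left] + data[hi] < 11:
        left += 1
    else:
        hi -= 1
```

Let's trace through this code step by step.

Initialize: data = [2, 2, 3, 8, 9]
Initialize: left = 0
Initialize: hi = 4
Initialize: n_items = 0
Entering loop: while left < hi:
After iteration 1: left = 0, hi = 3, n_items = 1
After iteration 2: left = 1, hi = 3, n_items = 2
After iteration 3: left = 2, hi = 3, n_items = 3
After iteration 4: left = 2, hi = 2, n_items = 4
Loop ends.

Final answer: 4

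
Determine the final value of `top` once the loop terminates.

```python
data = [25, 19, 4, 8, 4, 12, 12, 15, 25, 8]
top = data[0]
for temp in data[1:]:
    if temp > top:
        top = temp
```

Let's trace through this code step by step.

Initialize: data = [25, 19, 4, 8, 4, 12, 12, 15, 25, 8]
Initialize: top = 25
Entering loop: for temp in data[1:]:
After iteration 1: temp = 19, top = 25
After iteration 2: temp = 4, top = 25
After iteration 3: temp = 8, top = 25
After iteration 4: temp = 4, top = 25
After iteration 5: temp = 12, top = 25
After iteration 6: temp = 12, top = 25
After iteration 7: temp = 15, top = 25
After iteration 8: temp = 25, top = 25
After iteration 9: temp = 8, top = 25
Loop ends.

Final answer: 25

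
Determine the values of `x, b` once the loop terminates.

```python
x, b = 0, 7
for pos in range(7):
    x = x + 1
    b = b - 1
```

Let's trace through this code step by step.

Initialize: x = 0
Initialize: b = 7
Entering loop: for pos in range(7):
After iteration 1: pos = 0, x = 1, b = 6
After iteration 2: pos = 1, x = 2, b = 5
After iteration 3: pos = 2, x = 3, b = 4
After iteration 4: pos = 3, x = 4, b = 3
After iteration 5: pos = 4, x = 5, b = 2
After iteration 6: pos = 5, x = 6, b = 1
After iteration 7: pos = 6, x = 7, b = 0
Loop ends.

Final answer: 7, 0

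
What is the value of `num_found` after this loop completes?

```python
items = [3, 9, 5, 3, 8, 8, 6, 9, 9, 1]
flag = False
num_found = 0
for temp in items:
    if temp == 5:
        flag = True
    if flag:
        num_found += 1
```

Let's trace through this code step by step.

Initialize: items = [3, 9, 5, 3, 8, 8, 6, 9, 9, 1]
Initialize: flag = False
Initialize: num_found = 0
Entering loop: for temp in items:
After iteration 1: temp = 3, flag = False, num_found = 0
After iteration 2: temp = 9, flag = False, num_found = 0
After iteration 3: temp = 5, flag = True, num_found = 1
After iteration 4: temp = 3, flag = True, num_found = 2
After iteration 5: temp = 8, flag = True, num_found = 3
After iteration 6: temp = 8, flag = True, num_found = 4
After iteration 7: temp = 6, flag = True, num_found = 5
After iteration 8: temp = 9, flag = True, num_found = 6
After iteration 9: temp = 9, flag = True, num_found = 7
After iteration 10: temp = 1, flag = True, num_found = 8
Loop ends.

Final answer: 8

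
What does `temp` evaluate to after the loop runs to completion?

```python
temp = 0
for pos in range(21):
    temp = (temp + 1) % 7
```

Let's trace through this code step by step.

Initialize: temp = 0
Entering loop: for pos in range(21):
After iteration 1: pos = 0, temp = 1
After iteration 2: pos = 1, temp = 2
After iteration 3: pos = 2, temp = 3
After iteration 4: pos = 3, temp = 4
After iteration 5: pos = 4, temp = 5
After iteration 6: pos = 5, temp = 6
After iteration 7: pos = 6, temp = 0
After iteration 8: pos = 7, temp = 1
After iteration 9: pos = 8, temp = 2
After iteration 10: pos = 9, temp = 3
After iteration 11: pos = 10, temp = 4
After iteration 12: pos = 11, temp = 5
After iteration 13: pos = 12, temp = 6
After iteration 14: pos = 13, temp = 0
After iteration 15: pos = 14, temp = 1
After iteration 16: pos = 15, temp = 2
After iteration 17: pos = 16, temp = 3
After iteration 18: pos = 17, temp = 4
After iteration 19: pos = 18, temp = 5
After iteration 20: pos = 19, temp = 6
After iteration 21: pos = 20, temp = 0
Loop ends.

Final answer: 0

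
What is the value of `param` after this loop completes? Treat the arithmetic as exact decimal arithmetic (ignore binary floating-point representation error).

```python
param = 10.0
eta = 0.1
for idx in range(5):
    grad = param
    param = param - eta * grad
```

Let's trace through this code step by step.

Initialize: param = 10.0
Initialize: eta = 0.1
Entering loop: for idx in range(5):
After iteration 1: idx = 0, param = 9.0, grad = 10.0
After iteration 2: idx = 1, param = 8.1, grad = 9.0
After iteration 3: idx = 2, param = 7.29, grad = 8.1
After iteration 4: idx = 3, param = 6.561, grad = 7.29
After iteration 5: idx = 4, param = 5.9049, grad = 6.561
Loop ends.

Final answer: 5.9049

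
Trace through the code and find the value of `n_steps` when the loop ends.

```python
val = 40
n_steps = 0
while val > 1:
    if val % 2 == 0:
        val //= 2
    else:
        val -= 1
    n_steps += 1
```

Let's trace through this code step by step.

Initialize: val = 40
Initialize: n_steps = 0
Entering loop: while val > 1:
After iteration 1: val = 20, n_steps = 1
After iteration 2: val = 10, n_steps = 2
After iteration 3: val = 5, n_steps = 3
After iteration 4: val = 4, n_steps = 4
After iteration 5: val = 2, n_steps = 5
After iteration 6: val = 1, n_steps = 6
Loop ends.

Final answer: 6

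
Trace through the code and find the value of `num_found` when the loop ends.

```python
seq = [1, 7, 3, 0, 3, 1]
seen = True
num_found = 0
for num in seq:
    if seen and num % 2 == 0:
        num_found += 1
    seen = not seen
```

Let's trace through this code step by step.

Initialize: seq = [1, 7, 3, 0, 3, 1]
Initialize: seen = True
Initialize: num_found = 0
Entering loop: for num in seq:
After iteration 1: num = 1, seen = False, num_found = 0
After iteration 2: num = 7, seen = True, num_found = 0
After iteration 3: num = 3, seen = False, num_found = 0
After iteration 4: num = 0, seen = True, num_found = 0
After iteration 5: num = 3, seen = False, num_found = 0
After iteration 6: num = 1, seen = True, num_found = 0
Loop ends.

Final answer: 0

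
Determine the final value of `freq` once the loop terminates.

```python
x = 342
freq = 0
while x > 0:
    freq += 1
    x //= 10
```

Let's trace through this code step by step.

Initialize: x = 342
Initialize: freq = 0
Entering loop: while x > 0:
After iteration 1: x = 34, freq = 1
After iteration 2: x = 3, freq = 2
After iteration 3: x = 0, freq = 3
Loop ends.

Final answer: 3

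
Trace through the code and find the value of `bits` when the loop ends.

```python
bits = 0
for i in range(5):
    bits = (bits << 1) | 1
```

Let's trace through this code step by step.

Initialize: bits = 0
Entering loop: for i in range(5):
After iteration 1: i = 0, bits = 1
After iteration 2: i = 1, bits = 3
After iteration 3: i = 2, bits = 7
After iteration 4: i = 3, bits = 15
After iteration 5: i = 4, bits = 31
Loop ends.

Final answer: 31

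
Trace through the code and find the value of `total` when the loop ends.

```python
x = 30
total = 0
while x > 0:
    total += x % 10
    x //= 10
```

Let's trace through this code step by step.

Initialize: x = 30
Initialize: total = 0
Entering loop: while x > 0:
After iteration 1: x = 3, total = 0
After iteration 2: x = 0, total = 3
Loop ends.

Final answer: 3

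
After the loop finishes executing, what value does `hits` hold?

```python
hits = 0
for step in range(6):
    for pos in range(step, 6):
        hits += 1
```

Let's trace through this code step by step.

Initialize: hits = 0
Entering loop: for step in range(6):
After iteration 1: step = 0, hits = 6
After iteration 2: step = 1, hits = 11
After iteration 3: step = 2, hits = 15
After iteration 4: step = 3, hits = 18
After iteration 5: step = 4, hits = 20
After iteration 6: step = 5, hits = 21
Loop ends.

Final answer: 21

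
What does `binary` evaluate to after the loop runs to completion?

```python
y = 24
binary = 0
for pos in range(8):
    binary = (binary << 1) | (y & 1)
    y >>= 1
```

Let's trace through this code step by step.

Initialize: y = 24
Initialize: binary = 0
Entering loop: for pos in range(8):
After iteration 1: pos = 0, y = 12, binary = 0
After iteration 2: pos = 1, y = 6, binary = 0
After iteration 3: pos = 2, y = 3, binary = 0
After iteration 4: pos = 3, y = 1, binary = 1
After iteration 5: pos = 4, y = 0, binary = 3
After iteration 6: pos = 5, y = 0, binary = 6
After iteration 7: pos = 6, y = 0, binary = 12
After iteration 8: pos = 7, y = 0, binary = 24
Loop ends.

Final answer: 24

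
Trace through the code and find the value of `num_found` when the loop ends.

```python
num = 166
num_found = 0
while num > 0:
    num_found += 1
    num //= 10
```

Let's trace through this code step by step.

Initialize: num = 166
Initialize: num_found = 0
Entering loop: while num > 0:
After iteration 1: num = 16, num_found = 1
After iteration 2: num = 1, num_found = 2
After iteration 3: num = 0, num_found = 3
Loop ends.

Final answer: 3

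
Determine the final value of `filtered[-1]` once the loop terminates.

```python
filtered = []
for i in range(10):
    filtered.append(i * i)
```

Let's trace through this code step by step.

Initialize: filtered = []
Entering loop: for i in range(10):
After iteration 1: i = 0, filtered = [0]
After iteration 2: i = 1, filtered = [0, 1]
After iteration 3: i = 2, filtered = [0, 1, 4]
After iteration 4: i = 3, filtered = [0, 1, 4, 9]
After iteration 5: i = 4, filtered = [0, 1, 4, 9, 16]
After iteration 6: i = 5, filtered = [0, 1, 4, 9, 16, 25]
After iteration 7: i = 6, filtered = [0, 1, 4, 9, 16, 25, 36]
After iteration 8: i = 7, filtered = [0, 1, 4, 9, 16, 25, 36, 49]
After iteration 9: i = 8, filtered = [0, 1, 4, 9, 16, 25, 36, 49, 64]
After iteration 10: i = 9, filtered = [0, 1, 4, 9, 16, 25, 36, 49, 64, 81]
Loop ends.
filtered[-1] = 81

Final answer: 81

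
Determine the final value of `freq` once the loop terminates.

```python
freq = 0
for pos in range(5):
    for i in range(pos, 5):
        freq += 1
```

Let's trace through this code step by step.

Initialize: freq = 0
Entering loop: for pos in range(5):
After iteration 1: pos = 0, freq = 5
After iteration 2: pos = 1, freq = 9
After iteration 3: pos = 2, freq = 12
After iteration 4: pos = 3, freq = 14
After iteration 5: pos = 4, freq = 15
Loop ends.

Final answer: 15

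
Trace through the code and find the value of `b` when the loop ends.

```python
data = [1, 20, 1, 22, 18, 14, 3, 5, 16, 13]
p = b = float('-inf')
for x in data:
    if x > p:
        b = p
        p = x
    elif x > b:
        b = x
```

Let's trace through this code step by step.

Initialize: data = [1, 20, 1, 22, 18, 14, 3, 5, 16, 13]
Initialize: p = -inf
Initialize: b = -inf
Entering loop: for x in data:
After iteration 1: x = 1, p = 1, b = -inf
After iteration 2: x = 20, p = 20, b = 1
After iteration 3: x = 1, p = 20, b = 1
After iteration 4: x = 22, p = 22, b = 20
After iteration 5: x = 18, p = 22, b = 20
After iteration 6: x = 14, p = 22, b = 20
After iteration 7: x = 3, p = 22, b = 20
After iteration 8: x = 5, p = 22, b = 20
After iteration 9: x = 16, p = 22, b = 20
After iteration 10: x = 13, p = 22, b = 20
Loop ends.

Final answer: 20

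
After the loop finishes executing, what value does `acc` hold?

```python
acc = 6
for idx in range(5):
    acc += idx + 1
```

Let's trace through this code step by step.

Initialize: acc = 6
Entering loop: for idx in range(5):
After iteration 1: idx = 0, acc = 7
After iteration 2: idx = 1, acc = 9
After iteration 3: idx = 2, acc = 12
After iteration 4: idx = 3, acc = 16
After iteration 5: idx = 4, acc = 21
Loop ends.

Final answer: 21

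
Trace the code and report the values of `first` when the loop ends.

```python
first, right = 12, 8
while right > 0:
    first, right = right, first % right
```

Let's trace through this code step by step.

Initialize: first = 12
Initialize: right = 8
Entering loop: while right > 0:
After iteration 1: first = 8, right = 4
After iteration 2: first = 4, right = 0
Loop ends.

Final answer: 4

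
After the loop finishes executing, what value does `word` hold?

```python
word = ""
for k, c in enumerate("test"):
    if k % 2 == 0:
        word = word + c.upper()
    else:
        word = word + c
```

Let's trace through this code step by step.

Initialize: word = ''
Entering loop: for k, c in enumerate("test"):
After iteration 1: k = 0, c = 't', word = 'T'
After iteration 2: k = 1, c = 'e', word = 'Te'
After iteration 3: k = 2, c = 's', word = 'TeS'
After iteration 4: k = 3, c = 't', word = 'TeSt'
Loop ends.

Final answer: 'TeSt'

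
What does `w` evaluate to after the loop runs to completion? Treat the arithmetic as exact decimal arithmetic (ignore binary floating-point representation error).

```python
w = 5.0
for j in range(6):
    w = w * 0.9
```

Let's trace through this code step by step.

Initialize: w = 5.0
Entering loop: for j in range(6):
After iteration 1: j = 0, w = 4.5
After iteration 2: j = 1, w = 4.05
After iteration 3: j = 2, w = 3.645
After iteration 4: j = 3, w = 3.2805
After iteration 5: j = 4, w = 2.95245
After iteration 6: j = 5, w = 2.657205
Loop ends.

Final answer: 2.657205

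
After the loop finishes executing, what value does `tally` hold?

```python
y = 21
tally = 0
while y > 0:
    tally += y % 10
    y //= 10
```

Let's trace through this code step by step.

Initialize: y = 21
Initialize: tally = 0
Entering loop: while y > 0:
After iteration 1: y = 2, tally = 1
After iteration 2: y = 0, tally = 3
Loop ends.

Final answer: 3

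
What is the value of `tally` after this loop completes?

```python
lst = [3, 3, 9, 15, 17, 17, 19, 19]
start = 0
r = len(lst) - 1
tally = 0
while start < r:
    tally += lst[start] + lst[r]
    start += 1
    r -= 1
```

Let's trace through this code step by step.

Initialize: lst = [3, 3, 9, 15, 17, 17, 19, 19]
Initialize: start = 0
Initialize: r = 7
Initialize: tally = 0
Entering loop: while start < r:
After iteration 1: start = 1, r = 6, tally = 22
After iteration 2: start = 2, r = 5, tally = 44
After iteration 3: start = 3, r = 4, tally = 70
After iteration 4: start = 4, r = 3, tally = 102
Loop ends.

Final answer: 102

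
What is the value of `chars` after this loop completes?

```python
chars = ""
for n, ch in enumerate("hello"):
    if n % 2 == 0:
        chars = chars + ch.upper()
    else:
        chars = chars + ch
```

Let's trace through this code step by step.

Initialize: chars = ''
Entering loop: for n, ch in enumerate("hello"):
After iteration 1: n = 0, ch = 'h', chars = 'H'
After iteration 2: n = 1, ch = 'e', chars = 'He'
After iteration 3: n = 2, ch = 'l', chars = 'HeL'
After iteration 4: n = 3, ch = 'l', chars = 'HeLl'
After iteration 5: n = 4, ch = 'o', chars = 'HeLlO'
Loop ends.

Final answer: 'HeLlO'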